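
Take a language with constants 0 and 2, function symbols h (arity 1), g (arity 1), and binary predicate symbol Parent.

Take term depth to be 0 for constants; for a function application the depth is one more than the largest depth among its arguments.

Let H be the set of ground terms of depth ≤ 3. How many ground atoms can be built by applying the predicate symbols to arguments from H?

900

First count ground terms of depth ≤ 3.
Write N_k for the number of ground terms of depth ≤ k. A term of depth ≤ k is either a constant or a function symbol applied to arguments of depth ≤ k−1, so N_k = 2 + N_{k-1} + N_{k-1}.
N_0 = 2
N_1 = 2 + 2 + 2 = 6
N_2 = 2 + 6 + 6 = 14
N_3 = 2 + 14 + 14 = 30
So |H| = 30.
Ground atoms are formed by filling each argument slot of a predicate with a term from H, so an r-ary predicate gives |H|^r atoms:
  Parent: 30^2 = 900
Total ground atoms: 900.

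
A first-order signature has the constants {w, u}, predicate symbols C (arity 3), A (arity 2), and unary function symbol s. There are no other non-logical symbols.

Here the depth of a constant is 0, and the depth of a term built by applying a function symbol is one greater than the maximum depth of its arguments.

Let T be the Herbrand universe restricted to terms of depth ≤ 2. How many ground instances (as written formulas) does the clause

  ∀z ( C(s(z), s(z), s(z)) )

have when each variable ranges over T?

Ground terms of depth ≤ 2:
  Let N_k = |{terms of depth ≤ k}|. Then N_0 = 2 and N_k = 2 + N_{k-1} for k ≥ 1 (one summand per function symbol, arity giving the exponent).
  N_0 = 2
  N_1 = 2 + 2 = 4
  N_2 = 2 + 4 = 6
  Explicitly: w, u, s(w), s(u), s(s(w)), s(s(u)).
So there are 6 ground terms available for substitution.
The variable z ranges independently over the available ground terms, and distinct assignments produce distinct instances.
Number of ground instances = 6.

6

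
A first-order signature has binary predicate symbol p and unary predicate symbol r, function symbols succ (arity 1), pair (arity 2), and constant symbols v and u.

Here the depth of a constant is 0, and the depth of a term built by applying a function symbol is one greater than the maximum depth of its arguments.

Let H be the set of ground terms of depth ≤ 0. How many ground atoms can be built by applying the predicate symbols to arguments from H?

First count ground terms of depth ≤ 0.
If N_k denotes the number of depth-≤k ground terms, the 2 constants give N_0 = 2, and each function symbol of arity r contributes N_{k-1}^r new terms at level k: N_k = 2 + N_{k-1} + N_{k-1}^2.
N_0 = 2
Explicitly: v, u.
So |H| = 2.
A ground atom is a predicate applied to a tuple of terms from H, so the count is the sum over predicates of |H|^arity:
  p: 2^2 = 4;  r: 2
Total ground atoms: 4 + 2 = 6.

6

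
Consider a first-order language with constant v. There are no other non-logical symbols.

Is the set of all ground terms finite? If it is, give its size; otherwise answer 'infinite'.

There are no function symbols, so the only ground term is the single constant.
The Herbrand universe is {v}, finite with 1 element.

1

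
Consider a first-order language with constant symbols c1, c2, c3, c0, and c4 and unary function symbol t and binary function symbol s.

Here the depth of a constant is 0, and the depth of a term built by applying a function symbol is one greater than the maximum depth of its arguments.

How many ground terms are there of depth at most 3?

1601495

If N_k denotes the number of depth-≤k ground terms, the 5 constants give N_0 = 5, and each function symbol of arity r contributes N_{k-1}^r new terms at level k: N_k = 5 + N_{k-1} + N_{k-1}^2.
N_0 = 5
N_1 = 5 + 5 + 5^2 = 35
N_2 = 5 + 35 + 35^2 = 1265
N_3 = 5 + 1265 + 1265^2 = 1601495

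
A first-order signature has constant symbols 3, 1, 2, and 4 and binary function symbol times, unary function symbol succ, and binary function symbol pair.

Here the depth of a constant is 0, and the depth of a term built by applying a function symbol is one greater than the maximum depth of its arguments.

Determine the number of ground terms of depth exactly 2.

3204

Write N_k for the number of ground terms of depth ≤ k. A term of depth ≤ k is either a constant or a function symbol applied to arguments of depth ≤ k−1, so N_k = 4 + N_{k-1}^2 + N_{k-1} + N_{k-1}^2.
N_0 = 4
N_1 = 4 + 4^2 + 4 + 4^2 = 40
N_2 = 4 + 40^2 + 40 + 40^2 = 3244
Terms of depth exactly 2: N_2 − N_1 = 3244 − 40 = 3204.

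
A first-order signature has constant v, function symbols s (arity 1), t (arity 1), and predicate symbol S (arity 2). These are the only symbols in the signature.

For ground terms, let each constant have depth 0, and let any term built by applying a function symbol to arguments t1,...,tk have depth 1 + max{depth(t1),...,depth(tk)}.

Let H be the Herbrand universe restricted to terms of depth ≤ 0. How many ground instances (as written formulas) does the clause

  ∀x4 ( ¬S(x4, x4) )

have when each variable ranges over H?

Ground terms of depth ≤ 0:
  Let N_k = |{terms of depth ≤ k}|. Then N_0 = 1 and N_k = 1 + N_{k-1} + N_{k-1} for k ≥ 1 (one summand per function symbol, arity giving the exponent).
  N_0 = 1
So there is exactly 1 ground term available for substitution.
The clause has 1 distinct variable (x4), which appears in the body. In the free term algebra distinct substitutions yield syntactically distinct ground instances.
Number of ground instances = 1.

1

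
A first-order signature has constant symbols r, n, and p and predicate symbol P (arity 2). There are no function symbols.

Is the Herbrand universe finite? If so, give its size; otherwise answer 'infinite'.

There are no function symbols, so every ground term is one of the 3 constants.
The Herbrand universe is {r, n, p}, which is finite with 3 elements.

3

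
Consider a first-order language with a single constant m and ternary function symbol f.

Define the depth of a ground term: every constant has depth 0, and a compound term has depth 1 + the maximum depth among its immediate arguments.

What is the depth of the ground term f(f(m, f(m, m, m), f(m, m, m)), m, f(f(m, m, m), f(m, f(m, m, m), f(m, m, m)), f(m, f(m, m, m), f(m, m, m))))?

depth(f(m, m, m)) = 1 + max(0, 0, 0) = 1
depth(f(m, f(m, m, m), f(m, m, m))) = 1 + max(0, 1, 1) = 2
depth(f(f(m, m, m), f(m, f(m, m, m), f(m, m, m)), f(m, f(m, m, m), f(m, m, m)))) = 1 + max(1, 2, 2) = 3
depth(f(f(m, f(m, m, m), f(m, m, m)), m, f(f(m, m, m), f(m, f(m, m, m), f(m, m, m)), f(m, f(m, m, m), f(m, m, m))))) = 1 + max(2, 0, 3) = 4

4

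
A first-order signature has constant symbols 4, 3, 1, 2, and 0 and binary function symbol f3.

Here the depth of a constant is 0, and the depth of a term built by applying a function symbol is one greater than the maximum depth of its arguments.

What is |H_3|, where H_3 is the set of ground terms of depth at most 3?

Write N_k for the number of ground terms of depth ≤ k. A term of depth ≤ k is either a constant or a function symbol applied to arguments of depth ≤ k−1, so N_k = 5 + N_{k-1}^2.
N_0 = 5
N_1 = 5 + 5^2 = 30
N_2 = 5 + 30^2 = 905
N_3 = 5 + 905^2 = 819030

819030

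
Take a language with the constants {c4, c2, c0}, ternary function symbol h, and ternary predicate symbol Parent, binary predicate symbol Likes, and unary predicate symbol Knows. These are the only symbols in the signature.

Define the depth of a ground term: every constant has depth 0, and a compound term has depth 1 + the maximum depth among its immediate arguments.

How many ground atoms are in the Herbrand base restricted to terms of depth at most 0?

39

First count ground terms of depth ≤ 0.
If N_k denotes the number of depth-≤k ground terms, the 3 constants give N_0 = 3, and each function symbol of arity r contributes N_{k-1}^r new terms at level k: N_k = 3 + N_{k-1}^3.
N_0 = 3
Explicitly: c4, c2, c0.
So |H| = 3.
For each predicate symbol, the number of ground atoms is |H| raised to its arity; summing:
  Parent: 3^3 = 27;  Likes: 3^2 = 9;  Knows: 3
Total ground atoms: 27 + 9 + 3 = 39.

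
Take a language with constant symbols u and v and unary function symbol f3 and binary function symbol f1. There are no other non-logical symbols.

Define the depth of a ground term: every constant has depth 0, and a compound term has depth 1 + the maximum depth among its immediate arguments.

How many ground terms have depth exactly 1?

6

Count level by level. With function symbols f3/1, f1/2, the terms of depth ≤ k are the 2 constants together with each function applied to depth-≤(k−1) tuples, so N_k = 2 + N_{k-1} + N_{k-1}^2.
N_0 = 2
N_1 = 2 + 2 + 2^2 = 8
Terms of depth exactly 1: N_1 − N_0 = 8 − 2 = 6.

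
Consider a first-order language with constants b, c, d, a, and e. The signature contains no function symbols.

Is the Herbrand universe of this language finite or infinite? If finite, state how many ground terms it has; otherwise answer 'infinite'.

5

There are no function symbols, so every ground term is one of the 5 constants.
The Herbrand universe is {b, c, d, a, e}, which is finite with 5 elements.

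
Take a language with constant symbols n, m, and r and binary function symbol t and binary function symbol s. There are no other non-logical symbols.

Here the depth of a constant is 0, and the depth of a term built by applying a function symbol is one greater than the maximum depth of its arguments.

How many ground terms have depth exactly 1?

18

Let N_k = |{terms of depth ≤ k}|. Then N_0 = 3 and N_k = 3 + N_{k-1}^2 + N_{k-1}^2 for k ≥ 1 (one summand per function symbol, arity giving the exponent).
N_0 = 3
N_1 = 3 + 3^2 + 3^2 = 21
Terms of depth exactly 1: N_1 − N_0 = 21 − 3 = 18.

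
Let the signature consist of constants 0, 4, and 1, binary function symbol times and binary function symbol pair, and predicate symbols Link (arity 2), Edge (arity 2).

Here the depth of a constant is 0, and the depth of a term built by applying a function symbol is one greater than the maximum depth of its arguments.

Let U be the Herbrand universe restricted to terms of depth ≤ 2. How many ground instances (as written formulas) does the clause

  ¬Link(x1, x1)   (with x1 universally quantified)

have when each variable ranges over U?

885

Ground terms of depth ≤ 2:
  Let N_k count ground terms of depth at most k. Each non-constant term of depth ≤ k is some function symbol applied to depth-≤(k−1) arguments, giving N_k = 3 + N_{k-1}^2 + N_{k-1}^2.
  N_0 = 3
  N_1 = 3 + 3^2 + 3^2 = 21
  N_2 = 3 + 21^2 + 21^2 = 885
So there are 885 ground terms available for substitution.
The clause has 1 distinct variable (x1), which appears in the body. In the free term algebra distinct substitutions yield syntactically distinct ground instances.
Number of ground instances = 885.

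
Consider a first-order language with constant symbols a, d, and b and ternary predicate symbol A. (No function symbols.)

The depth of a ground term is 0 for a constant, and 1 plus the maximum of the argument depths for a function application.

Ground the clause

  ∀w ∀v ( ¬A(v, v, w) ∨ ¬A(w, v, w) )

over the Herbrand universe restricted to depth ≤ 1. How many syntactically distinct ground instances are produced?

Ground terms of depth ≤ 1:
  With no function symbols every ground term is a constant, so there are exactly 3 ground terms at every depth bound.
  N_0 = 3
  N_1 = 3
  Explicitly: a, d, b.
So there are 3 ground terms available for substitution.
The clause has 2 distinct variables (w, v), each appearing in the body. In the free term algebra distinct substitutions yield syntactically distinct ground instances.
Number of ground instances = 3^2 = 9.

9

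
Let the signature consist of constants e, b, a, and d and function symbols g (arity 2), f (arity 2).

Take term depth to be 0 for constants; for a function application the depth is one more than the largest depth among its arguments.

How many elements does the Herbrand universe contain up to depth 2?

Let N_k = |{terms of depth ≤ k}|. Then N_0 = 4 and N_k = 4 + N_{k-1}^2 + N_{k-1}^2 for k ≥ 1 (one summand per function symbol, arity giving the exponent).
N_0 = 4
N_1 = 4 + 4^2 + 4^2 = 36
N_2 = 4 + 36^2 + 36^2 = 2596

2596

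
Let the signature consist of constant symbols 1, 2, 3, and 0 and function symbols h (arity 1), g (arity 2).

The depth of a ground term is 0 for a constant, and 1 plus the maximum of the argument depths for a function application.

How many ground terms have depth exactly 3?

364820

Let N_k = |{terms of depth ≤ k}|. Then N_0 = 4 and N_k = 4 + N_{k-1} + N_{k-1}^2 for k ≥ 1 (one summand per function symbol, arity giving the exponent).
N_0 = 4
N_1 = 4 + 4 + 4^2 = 24
N_2 = 4 + 24 + 24^2 = 604
N_3 = 4 + 604 + 604^2 = 365424
Terms of depth exactly 3: N_3 − N_2 = 365424 − 604 = 364820.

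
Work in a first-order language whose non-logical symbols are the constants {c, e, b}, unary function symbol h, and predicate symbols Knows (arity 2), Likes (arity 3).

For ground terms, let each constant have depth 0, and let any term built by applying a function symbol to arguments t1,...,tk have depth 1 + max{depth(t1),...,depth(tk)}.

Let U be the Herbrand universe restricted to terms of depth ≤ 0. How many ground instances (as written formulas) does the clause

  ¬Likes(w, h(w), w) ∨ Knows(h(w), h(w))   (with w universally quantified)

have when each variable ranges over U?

3

Ground terms of depth ≤ 0:
  Count level by level. With function symbols h/1, the terms of depth ≤ k are the 3 constants together with each function applied to depth-≤(k−1) tuples, so N_k = 3 + N_{k-1}.
  N_0 = 3
So there are 3 ground terms available for substitution.
The clause has 1 distinct variable (w), which appears in the body. In the free term algebra distinct substitutions yield syntactically distinct ground instances.
Number of ground instances = 3.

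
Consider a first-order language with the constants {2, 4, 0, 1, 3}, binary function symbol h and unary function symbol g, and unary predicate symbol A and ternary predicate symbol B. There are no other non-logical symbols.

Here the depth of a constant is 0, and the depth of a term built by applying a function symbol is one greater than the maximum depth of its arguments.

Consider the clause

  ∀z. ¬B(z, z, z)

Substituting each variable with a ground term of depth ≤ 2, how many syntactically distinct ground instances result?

Ground terms of depth ≤ 2:
  Let N_k count ground terms of depth at most k. Each non-constant term of depth ≤ k is some function symbol applied to depth-≤(k−1) arguments, giving N_k = 5 + N_{k-1}^2 + N_{k-1}.
  N_0 = 5
  N_1 = 5 + 5^2 + 5 = 35
  N_2 = 5 + 35^2 + 35 = 1265
So there are 1265 ground terms available for substitution.
The variable z ranges independently over the available ground terms, and distinct assignments produce distinct instances.
Number of ground instances = 1265.

1265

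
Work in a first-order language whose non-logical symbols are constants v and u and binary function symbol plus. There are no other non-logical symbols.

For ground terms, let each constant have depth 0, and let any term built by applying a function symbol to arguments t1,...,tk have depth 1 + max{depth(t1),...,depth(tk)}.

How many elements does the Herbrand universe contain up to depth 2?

38

Count level by level. With function symbols plus/2, the terms of depth ≤ k are the 2 constants together with each function applied to depth-≤(k−1) tuples, so N_k = 2 + N_{k-1}^2.
N_0 = 2
N_1 = 2 + 2^2 = 6
N_2 = 2 + 6^2 = 38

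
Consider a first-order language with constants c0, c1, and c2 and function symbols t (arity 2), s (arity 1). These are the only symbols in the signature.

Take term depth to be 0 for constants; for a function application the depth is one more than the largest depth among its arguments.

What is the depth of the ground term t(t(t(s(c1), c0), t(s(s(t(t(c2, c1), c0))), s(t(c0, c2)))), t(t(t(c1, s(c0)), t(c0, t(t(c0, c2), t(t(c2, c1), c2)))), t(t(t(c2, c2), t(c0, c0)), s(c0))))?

7

depth(s(c1)) = 1 + depth(c1) = 1 + 0 = 1
depth(t(s(c1), c0)) = 1 + max(1, 0) = 2
depth(t(c2, c1)) = 1 + max(0, 0) = 1
depth(t(t(c2, c1), c0)) = 1 + max(1, 0) = 2
depth(s(t(t(c2, c1), c0))) = 1 + depth(t(t(c2, c1), c0)) = 1 + 2 = 3
depth(s(s(t(t(c2, c1), c0)))) = 1 + depth(s(t(t(c2, c1), c0))) = 1 + 3 = 4
depth(t(c0, c2)) = 1 + max(0, 0) = 1
depth(s(t(c0, c2))) = 1 + depth(t(c0, c2)) = 1 + 1 = 2
depth(t(s(s(t(t(c2, c1), c0))), s(t(c0, c2)))) = 1 + max(4, 2) = 5
depth(t(t(s(c1), c0), t(s(s(t(t(c2, c1), c0))), s(t(c0, c2))))) = 1 + max(2, 5) = 6
depth(s(c0)) = 1 + depth(c0) = 1 + 0 = 1
depth(t(c1, s(c0))) = 1 + max(0, 1) = 2
depth(t(t(c2, c1), c2)) = 1 + max(1, 0) = 2
depth(t(t(c0, c2), t(t(c2, c1), c2))) = 1 + max(1, 2) = 3
depth(t(c0, t(t(c0, c2), t(t(c2, c1), c2)))) = 1 + max(0, 3) = 4
depth(t(t(c1, s(c0)), t(c0, t(t(c0, c2), t(t(c2, c1), c2))))) = 1 + max(2, 4) = 5
depth(t(c2, c2)) = 1 + max(0, 0) = 1
depth(t(c0, c0)) = 1 + max(0, 0) = 1
depth(t(t(c2, c2), t(c0, c0))) = 1 + max(1, 1) = 2
depth(t(t(t(c2, c2), t(c0, c0)), s(c0))) = 1 + max(2, 1) = 3
depth(t(t(t(c1, s(c0)), t(c0, t(t(c0, c2), t(t(c2, c1), c2)))), t(t(t(c2, c2), t(c0, c0)), s(c0)))) = 1 + max(5, 3) = 6
depth(t(t(t(s(c1), c0), t(s(s(t(t(c2, c1), c0))), s(t(c0, c2)))), t(t(t(c1, s(c0)), t(c0, t(t(c0, c2), t(t(c2, c1), c2)))), t(t(t(c2, c2), t(c0, c0)), s(c0))))) = 1 + max(6, 6) = 7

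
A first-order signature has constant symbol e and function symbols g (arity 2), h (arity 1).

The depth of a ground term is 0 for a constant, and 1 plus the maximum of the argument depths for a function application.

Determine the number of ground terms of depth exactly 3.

170

Write N_k for the number of ground terms of depth ≤ k. A term of depth ≤ k is either a constant or a function symbol applied to arguments of depth ≤ k−1, so N_k = 1 + N_{k-1}^2 + N_{k-1}.
N_0 = 1
N_1 = 1 + 1^2 + 1 = 3
N_2 = 1 + 3^2 + 3 = 13
N_3 = 1 + 13^2 + 13 = 183
Terms of depth exactly 3: N_3 − N_2 = 183 − 13 = 170.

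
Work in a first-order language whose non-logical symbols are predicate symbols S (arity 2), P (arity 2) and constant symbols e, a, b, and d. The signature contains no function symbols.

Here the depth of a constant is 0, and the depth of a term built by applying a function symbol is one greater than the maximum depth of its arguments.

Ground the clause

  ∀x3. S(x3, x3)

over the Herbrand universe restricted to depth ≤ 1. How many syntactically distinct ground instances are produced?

Ground terms of depth ≤ 1:
  With no function symbols every ground term is a constant, so there are exactly 4 ground terms at every depth bound.
  N_0 = 4
  N_1 = 4
  Explicitly: e, a, b, d.
So there are 4 ground terms available for substitution.
The body mentions the single quantified variable x3; since ground terms form a free algebra, no two substitutions collapse to the same formula.
Number of ground instances = 4.

4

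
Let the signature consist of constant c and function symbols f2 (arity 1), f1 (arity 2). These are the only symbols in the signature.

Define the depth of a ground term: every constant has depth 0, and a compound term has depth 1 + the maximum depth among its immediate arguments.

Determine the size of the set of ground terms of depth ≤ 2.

13

Write N_k for the number of ground terms of depth ≤ k. A term of depth ≤ k is either a constant or a function symbol applied to arguments of depth ≤ k−1, so N_k = 1 + N_{k-1} + N_{k-1}^2.
N_0 = 1
N_1 = 1 + 1 + 1^2 = 3
N_2 = 1 + 3 + 3^2 = 13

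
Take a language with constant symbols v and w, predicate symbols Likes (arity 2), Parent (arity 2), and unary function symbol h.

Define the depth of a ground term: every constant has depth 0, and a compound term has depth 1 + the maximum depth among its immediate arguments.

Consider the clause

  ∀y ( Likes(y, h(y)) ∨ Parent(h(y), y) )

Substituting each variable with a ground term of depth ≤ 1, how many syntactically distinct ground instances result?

Ground terms of depth ≤ 1:
  Count level by level. With function symbols h/1, the terms of depth ≤ k are the 2 constants together with each function applied to depth-≤(k−1) tuples, so N_k = 2 + N_{k-1}.
  N_0 = 2
  N_1 = 2 + 2 = 4
  Explicitly: v, w, h(v), h(w).
So there are 4 ground terms available for substitution.
The body mentions the single quantified variable y; since ground terms form a free algebra, no two substitutions collapse to the same formula.
Number of ground instances = 4.

4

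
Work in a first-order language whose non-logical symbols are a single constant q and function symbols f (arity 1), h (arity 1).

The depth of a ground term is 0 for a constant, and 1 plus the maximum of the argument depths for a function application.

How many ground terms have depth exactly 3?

8

Write N_k for the number of ground terms of depth ≤ k. A term of depth ≤ k is either a constant or a function symbol applied to arguments of depth ≤ k−1, so N_k = 1 + N_{k-1} + N_{k-1}.
N_0 = 1
N_1 = 1 + 1 + 1 = 3
N_2 = 1 + 3 + 3 = 7
N_3 = 1 + 7 + 7 = 15
Terms of depth exactly 3: N_3 − N_2 = 15 − 7 = 8.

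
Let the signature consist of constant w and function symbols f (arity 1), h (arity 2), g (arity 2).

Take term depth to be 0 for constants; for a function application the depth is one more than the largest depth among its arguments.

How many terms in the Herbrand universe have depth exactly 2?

Let N_k = |{terms of depth ≤ k}|. Then N_0 = 1 and N_k = 1 + N_{k-1} + N_{k-1}^2 + N_{k-1}^2 for k ≥ 1 (one summand per function symbol, arity giving the exponent).
N_0 = 1
N_1 = 1 + 1 + 1^2 + 1^2 = 4
N_2 = 1 + 4 + 4^2 + 4^2 = 37
Terms of depth exactly 2: N_2 − N_1 = 37 − 4 = 33.

33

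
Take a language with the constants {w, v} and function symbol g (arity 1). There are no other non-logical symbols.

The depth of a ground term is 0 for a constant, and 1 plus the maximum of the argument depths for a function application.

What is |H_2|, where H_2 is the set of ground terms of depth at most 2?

Let N_k = |{terms of depth ≤ k}|. Then N_0 = 2 and N_k = 2 + N_{k-1} for k ≥ 1 (one summand per function symbol, arity giving the exponent).
N_0 = 2
N_1 = 2 + 2 = 4
N_2 = 2 + 4 = 6
Explicitly: w, v, g(w), g(v), g(g(w)), g(g(v)).

6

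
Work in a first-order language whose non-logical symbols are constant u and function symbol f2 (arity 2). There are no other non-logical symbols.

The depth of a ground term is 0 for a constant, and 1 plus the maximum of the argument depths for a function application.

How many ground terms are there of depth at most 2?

If N_k denotes the number of depth-≤k ground terms, the 1 constant gives N_0 = 1, and each function symbol of arity r contributes N_{k-1}^r new terms at level k: N_k = 1 + N_{k-1}^2.
N_0 = 1
N_1 = 1 + 1^2 = 2
N_2 = 1 + 2^2 = 5

5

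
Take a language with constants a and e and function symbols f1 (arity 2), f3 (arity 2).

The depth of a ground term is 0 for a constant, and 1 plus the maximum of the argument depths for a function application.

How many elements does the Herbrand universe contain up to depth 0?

2

Count level by level. With function symbols f1/2, f3/2, the terms of depth ≤ k are the 2 constants together with each function applied to depth-≤(k−1) tuples, so N_k = 2 + N_{k-1}^2 + N_{k-1}^2.
N_0 = 2
Explicitly: a, e.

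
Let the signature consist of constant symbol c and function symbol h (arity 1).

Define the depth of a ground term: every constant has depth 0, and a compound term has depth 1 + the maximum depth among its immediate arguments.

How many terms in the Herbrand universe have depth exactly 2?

Let N_k = |{terms of depth ≤ k}|. Then N_0 = 1 and N_k = 1 + N_{k-1} for k ≥ 1 (one summand per function symbol, arity giving the exponent).
N_0 = 1
N_1 = 1 + 1 = 2
N_2 = 1 + 2 = 3
Terms of depth exactly 2: N_2 − N_1 = 3 − 2 = 1.

1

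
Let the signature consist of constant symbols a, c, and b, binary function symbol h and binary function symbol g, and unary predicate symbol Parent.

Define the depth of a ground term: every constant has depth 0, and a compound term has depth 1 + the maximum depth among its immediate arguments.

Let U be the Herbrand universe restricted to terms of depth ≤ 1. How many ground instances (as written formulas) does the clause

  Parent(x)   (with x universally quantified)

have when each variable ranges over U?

21

Ground terms of depth ≤ 1:
  Let N_k count ground terms of depth at most k. Each non-constant term of depth ≤ k is some function symbol applied to depth-≤(k−1) arguments, giving N_k = 3 + N_{k-1}^2 + N_{k-1}^2.
  N_0 = 3
  N_1 = 3 + 3^2 + 3^2 = 21
So there are 21 ground terms available for substitution.
The variable x ranges independently over the available ground terms, and distinct assignments produce distinct instances.
Number of ground instances = 21.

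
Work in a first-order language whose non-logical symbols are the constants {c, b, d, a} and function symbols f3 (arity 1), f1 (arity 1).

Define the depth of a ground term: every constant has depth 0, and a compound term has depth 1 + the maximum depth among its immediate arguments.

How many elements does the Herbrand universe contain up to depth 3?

Let N_k = |{terms of depth ≤ k}|. Then N_0 = 4 and N_k = 4 + N_{k-1} + N_{k-1} for k ≥ 1 (one summand per function symbol, arity giving the exponent).
N_0 = 4
N_1 = 4 + 4 + 4 = 12
N_2 = 4 + 12 + 12 = 28
N_3 = 4 + 28 + 28 = 60

60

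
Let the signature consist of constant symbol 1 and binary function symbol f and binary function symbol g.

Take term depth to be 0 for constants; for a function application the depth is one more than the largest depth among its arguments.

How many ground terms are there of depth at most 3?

Count level by level. With function symbols f/2, g/2, the terms of depth ≤ k are the 1 constant together with each function applied to depth-≤(k−1) tuples, so N_k = 1 + N_{k-1}^2 + N_{k-1}^2.
N_0 = 1
N_1 = 1 + 1^2 + 1^2 = 3
N_2 = 1 + 3^2 + 3^2 = 19
N_3 = 1 + 19^2 + 19^2 = 723

723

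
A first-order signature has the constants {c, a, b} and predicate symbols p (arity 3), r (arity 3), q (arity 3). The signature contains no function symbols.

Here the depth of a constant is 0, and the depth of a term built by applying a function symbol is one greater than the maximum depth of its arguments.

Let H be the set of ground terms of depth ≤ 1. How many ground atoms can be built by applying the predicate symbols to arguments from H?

First count ground terms of depth ≤ 1.
With no function symbols every ground term is a constant, so there are exactly 3 ground terms at every depth bound.
N_0 = 3
N_1 = 3
So |H| = 3.
For each predicate symbol, the number of ground atoms is |H| raised to its arity; summing:
  p: 3^3 = 27;  r: 3^3 = 27;  q: 3^3 = 27
Total ground atoms: 27 + 27 + 27 = 81.

81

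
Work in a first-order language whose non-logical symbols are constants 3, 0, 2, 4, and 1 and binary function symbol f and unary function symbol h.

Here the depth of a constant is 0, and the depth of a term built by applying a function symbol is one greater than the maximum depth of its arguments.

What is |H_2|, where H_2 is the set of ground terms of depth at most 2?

Let N_k = |{terms of depth ≤ k}|. Then N_0 = 5 and N_k = 5 + N_{k-1}^2 + N_{k-1} for k ≥ 1 (one summand per function symbol, arity giving the exponent).
N_0 = 5
N_1 = 5 + 5^2 + 5 = 35
N_2 = 5 + 35^2 + 35 = 1265

1265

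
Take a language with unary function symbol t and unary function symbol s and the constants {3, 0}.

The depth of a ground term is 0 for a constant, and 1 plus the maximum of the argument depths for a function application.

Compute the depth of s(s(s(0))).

depth(s(0)) = 1 + depth(0) = 1 + 0 = 1
depth(s(s(0))) = 1 + depth(s(0)) = 1 + 1 = 2
depth(s(s(s(0)))) = 1 + depth(s(s(0))) = 1 + 2 = 3

3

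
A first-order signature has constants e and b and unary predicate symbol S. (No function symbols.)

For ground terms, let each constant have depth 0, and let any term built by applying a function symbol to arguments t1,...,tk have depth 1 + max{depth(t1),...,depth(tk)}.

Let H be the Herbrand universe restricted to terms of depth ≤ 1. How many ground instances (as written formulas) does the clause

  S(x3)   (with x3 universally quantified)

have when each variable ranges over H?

Ground terms of depth ≤ 1:
  With no function symbols every ground term is a constant, so there are exactly 2 ground terms at every depth bound.
  N_0 = 2
  N_1 = 2
  Explicitly: e, b.
So there are 2 ground terms available for substitution.
There is 1 variable to instantiate (x3),  occurring in at least one literal, so different choices give different ground instances.
Number of ground instances = 2.

2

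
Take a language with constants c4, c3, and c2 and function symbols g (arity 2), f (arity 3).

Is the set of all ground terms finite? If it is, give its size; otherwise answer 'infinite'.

infinite

The signature has at least one function symbol (g, arity 2) and at least one constant (c4).
Iterating g gives infinitely many distinct ground terms: c4, g(c4, c4), g(g(c4, c4), g(c4, c4)), ...
So the Herbrand universe is infinite.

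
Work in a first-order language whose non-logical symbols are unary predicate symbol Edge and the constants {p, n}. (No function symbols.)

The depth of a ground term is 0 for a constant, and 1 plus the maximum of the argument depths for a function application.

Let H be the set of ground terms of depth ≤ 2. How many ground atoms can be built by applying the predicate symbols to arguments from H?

2

First count ground terms of depth ≤ 2.
With no function symbols every ground term is a constant, so there are exactly 2 ground terms at every depth bound.
N_0 = 2
N_1 = 2
N_2 = 2
Explicitly: p, n.
So |H| = 2.
A ground atom is a predicate applied to a tuple of terms from H, so the count is the sum over predicates of |H|^arity:
  Edge: 2
Total ground atoms: 2.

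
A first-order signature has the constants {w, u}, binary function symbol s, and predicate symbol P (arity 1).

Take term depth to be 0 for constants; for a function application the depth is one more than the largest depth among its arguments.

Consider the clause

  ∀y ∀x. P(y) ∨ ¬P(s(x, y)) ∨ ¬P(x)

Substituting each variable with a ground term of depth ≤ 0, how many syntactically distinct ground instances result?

Ground terms of depth ≤ 0:
  Let N_k count ground terms of depth at most k. Each non-constant term of depth ≤ k is some function symbol applied to depth-≤(k−1) arguments, giving N_k = 2 + N_{k-1}^2.
  N_0 = 2
So there are 2 ground terms available for substitution.
The clause has 2 distinct variables (y, x), each appearing in the body. In the free term algebra distinct substitutions yield syntactically distinct ground instances.
Number of ground instances = 2^2 = 4.

4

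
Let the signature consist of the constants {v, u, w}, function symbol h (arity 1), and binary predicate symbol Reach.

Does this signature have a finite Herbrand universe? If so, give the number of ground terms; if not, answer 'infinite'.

infinite

The signature has at least one function symbol (h, arity 1) and at least one constant (v).
Iterating h gives infinitely many distinct ground terms: v, h(v), h(h(v)), ...
So the Herbrand universe is infinite.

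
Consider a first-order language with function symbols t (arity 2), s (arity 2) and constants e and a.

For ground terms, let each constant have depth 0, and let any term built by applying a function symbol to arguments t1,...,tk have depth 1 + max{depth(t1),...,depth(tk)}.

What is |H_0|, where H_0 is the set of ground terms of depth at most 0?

Count level by level. With function symbols t/2, s/2, the terms of depth ≤ k are the 2 constants together with each function applied to depth-≤(k−1) tuples, so N_k = 2 + N_{k-1}^2 + N_{k-1}^2.
N_0 = 2
Explicitly: e, a.

2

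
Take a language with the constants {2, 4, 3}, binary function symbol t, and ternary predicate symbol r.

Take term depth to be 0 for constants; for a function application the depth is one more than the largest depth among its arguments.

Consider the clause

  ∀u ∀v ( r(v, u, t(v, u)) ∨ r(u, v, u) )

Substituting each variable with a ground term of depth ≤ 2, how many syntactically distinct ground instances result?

21609

Ground terms of depth ≤ 2:
  Count level by level. With function symbols t/2, the terms of depth ≤ k are the 3 constants together with each function applied to depth-≤(k−1) tuples, so N_k = 3 + N_{k-1}^2.
  N_0 = 3
  N_1 = 3 + 3^2 = 12
  N_2 = 3 + 12^2 = 147
So there are 147 ground terms available for substitution.
The body mentions every one of the 2 quantified variables; since ground terms form a free algebra, no two substitutions collapse to the same formula.
Number of ground instances = 147^2 = 21609.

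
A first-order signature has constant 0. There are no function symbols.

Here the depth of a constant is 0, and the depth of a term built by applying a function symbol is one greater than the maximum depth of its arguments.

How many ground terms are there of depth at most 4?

1

With no function symbols every ground term is a constant, so there is exactly 1 ground term at every depth bound.
N_0 = 1
N_1 = 1
N_2 = 1
N_3 = 1
N_4 = 1
Explicitly: 0.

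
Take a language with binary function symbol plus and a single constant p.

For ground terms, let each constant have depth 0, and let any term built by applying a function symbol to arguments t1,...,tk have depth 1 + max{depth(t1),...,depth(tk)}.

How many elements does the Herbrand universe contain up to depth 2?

5

Let N_k = |{terms of depth ≤ k}|. Then N_0 = 1 and N_k = 1 + N_{k-1}^2 for k ≥ 1 (one summand per function symbol, arity giving the exponent).
N_0 = 1
N_1 = 1 + 1^2 = 2
N_2 = 1 + 2^2 = 5
Explicitly: p, plus(p, p), plus(p, plus(p, p)), plus(plus(p, p), p), plus(plus(p, p), plus(p, p)).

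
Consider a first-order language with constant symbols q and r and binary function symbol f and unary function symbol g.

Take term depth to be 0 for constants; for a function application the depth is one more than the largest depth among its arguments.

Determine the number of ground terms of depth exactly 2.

Write N_k for the number of ground terms of depth ≤ k. A term of depth ≤ k is either a constant or a function symbol applied to arguments of depth ≤ k−1, so N_k = 2 + N_{k-1}^2 + N_{k-1}.
N_0 = 2
N_1 = 2 + 2^2 + 2 = 8
N_2 = 2 + 8^2 + 8 = 74
Terms of depth exactly 2: N_2 − N_1 = 74 − 8 = 66.

66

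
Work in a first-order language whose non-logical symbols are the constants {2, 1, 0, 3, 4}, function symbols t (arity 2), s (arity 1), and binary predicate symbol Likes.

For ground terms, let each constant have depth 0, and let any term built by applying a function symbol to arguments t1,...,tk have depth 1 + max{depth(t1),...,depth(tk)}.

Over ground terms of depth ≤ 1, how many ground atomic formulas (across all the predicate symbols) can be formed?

First count ground terms of depth ≤ 1.
Let N_k count ground terms of depth at most k. Each non-constant term of depth ≤ k is some function symbol applied to depth-≤(k−1) arguments, giving N_k = 5 + N_{k-1}^2 + N_{k-1}.
N_0 = 5
N_1 = 5 + 5^2 + 5 = 35
So |H| = 35.
Ground atoms are formed by filling each argument slot of a predicate with a term from H, so an r-ary predicate gives |H|^r atoms:
  Likes: 35^2 = 1225
Total ground atoms: 1225.

1225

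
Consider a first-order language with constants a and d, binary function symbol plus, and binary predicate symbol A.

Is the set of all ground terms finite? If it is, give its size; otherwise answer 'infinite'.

The signature has at least one function symbol (plus, arity 2) and at least one constant (a).
Iterating plus gives infinitely many distinct ground terms: a, plus(a, a), plus(plus(a, a), plus(a, a)), ...
So the Herbrand universe is infinite.

infinite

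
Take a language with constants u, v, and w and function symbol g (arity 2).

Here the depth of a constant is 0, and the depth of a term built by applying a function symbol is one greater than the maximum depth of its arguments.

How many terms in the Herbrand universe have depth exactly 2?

Write N_k for the number of ground terms of depth ≤ k. A term of depth ≤ k is either a constant or a function symbol applied to arguments of depth ≤ k−1, so N_k = 3 + N_{k-1}^2.
N_0 = 3
N_1 = 3 + 3^2 = 12
N_2 = 3 + 12^2 = 147
Terms of depth exactly 2: N_2 − N_1 = 147 − 12 = 135.

135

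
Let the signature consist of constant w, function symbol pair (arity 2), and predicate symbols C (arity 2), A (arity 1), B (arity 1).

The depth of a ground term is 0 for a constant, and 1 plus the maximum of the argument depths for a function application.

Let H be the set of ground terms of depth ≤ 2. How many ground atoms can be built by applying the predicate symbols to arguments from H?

35

First count ground terms of depth ≤ 2.
Count level by level. With function symbols pair/2, the terms of depth ≤ k are the 1 constant together with each function applied to depth-≤(k−1) tuples, so N_k = 1 + N_{k-1}^2.
N_0 = 1
N_1 = 1 + 1^2 = 2
N_2 = 1 + 2^2 = 5
Explicitly: w, pair(w, w), pair(w, pair(w, w)), pair(pair(w, w), w), pair(pair(w, w), pair(w, w)).
So |H| = 5.
A ground atom is a predicate applied to a tuple of terms from H, so the count is the sum over predicates of |H|^arity:
  C: 5^2 = 25;  A: 5;  B: 5
Total ground atoms: 25 + 5 + 5 = 35.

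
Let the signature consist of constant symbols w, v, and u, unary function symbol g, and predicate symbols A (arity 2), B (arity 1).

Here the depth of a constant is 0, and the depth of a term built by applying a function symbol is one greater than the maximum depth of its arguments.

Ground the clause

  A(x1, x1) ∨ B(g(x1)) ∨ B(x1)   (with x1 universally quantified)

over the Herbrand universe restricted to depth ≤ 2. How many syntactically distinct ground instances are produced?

9

Ground terms of depth ≤ 2:
  Count level by level. With function symbols g/1, the terms of depth ≤ k are the 3 constants together with each function applied to depth-≤(k−1) tuples, so N_k = 3 + N_{k-1}.
  N_0 = 3
  N_1 = 3 + 3 = 6
  N_2 = 3 + 6 = 9
  Explicitly: w, v, u, g(w), g(v), g(u), g(g(w)), g(g(v)), g(g(u)).
So there are 9 ground terms available for substitution.
The clause has 1 distinct variable (x1), which appears in the body. In the free term algebra distinct substitutions yield syntactically distinct ground instances.
Number of ground instances = 9.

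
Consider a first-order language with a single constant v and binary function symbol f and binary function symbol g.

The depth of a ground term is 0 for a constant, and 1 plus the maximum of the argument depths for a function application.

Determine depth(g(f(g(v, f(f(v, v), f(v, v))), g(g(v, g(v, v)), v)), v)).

depth(f(v, v)) = 1 + max(0, 0) = 1
depth(f(f(v, v), f(v, v))) = 1 + max(1, 1) = 2
depth(g(v, f(f(v, v), f(v, v)))) = 1 + max(0, 2) = 3
depth(g(v, v)) = 1 + max(0, 0) = 1
depth(g(v, g(v, v))) = 1 + max(0, 1) = 2
depth(g(g(v, g(v, v)), v)) = 1 + max(2, 0) = 3
depth(f(g(v, f(f(v, v), f(v, v))), g(g(v, g(v, v)), v))) = 1 + max(3, 3) = 4
depth(g(f(g(v, f(f(v, v), f(v, v))), g(g(v, g(v, v)), v)), v)) = 1 + max(4, 0) = 5

5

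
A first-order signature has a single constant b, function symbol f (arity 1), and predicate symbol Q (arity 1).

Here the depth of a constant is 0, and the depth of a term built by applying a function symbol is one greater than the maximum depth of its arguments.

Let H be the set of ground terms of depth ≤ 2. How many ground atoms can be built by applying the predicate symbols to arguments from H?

First count ground terms of depth ≤ 2.
Count level by level. With function symbols f/1, the terms of depth ≤ k are the 1 constant together with each function applied to depth-≤(k−1) tuples, so N_k = 1 + N_{k-1}.
N_0 = 1
N_1 = 1 + 1 = 2
N_2 = 1 + 2 = 3
Explicitly: b, f(b), f(f(b)).
So |H| = 3.
A ground atom is a predicate applied to a tuple of terms from H, so the count is the sum over predicates of |H|^arity:
  Q: 3
Total ground atoms: 3.

3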